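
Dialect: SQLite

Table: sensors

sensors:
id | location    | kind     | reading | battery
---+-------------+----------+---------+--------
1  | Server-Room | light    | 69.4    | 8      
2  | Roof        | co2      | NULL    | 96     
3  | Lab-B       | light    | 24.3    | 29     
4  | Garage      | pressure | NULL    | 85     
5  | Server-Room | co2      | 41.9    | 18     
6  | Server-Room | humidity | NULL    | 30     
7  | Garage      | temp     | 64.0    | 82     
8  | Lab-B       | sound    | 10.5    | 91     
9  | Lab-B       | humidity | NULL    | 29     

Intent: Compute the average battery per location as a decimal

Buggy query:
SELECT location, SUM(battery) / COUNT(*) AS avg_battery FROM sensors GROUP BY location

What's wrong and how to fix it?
Bug: Both operands are integers, so '/' performs integer division and truncates

Fix: Cast one side to REAL so the division keeps the fractional part

Corrected query:
SELECT location, SUM(battery) * 1.0 / COUNT(*) AS avg_battery FROM sensors GROUP BY location

Result:
location    | avg_battery
------------+------------
Garage      | 83.5       
Lab-B       | 49.666667  
Roof        | 96         
Server-Room | 18.666667  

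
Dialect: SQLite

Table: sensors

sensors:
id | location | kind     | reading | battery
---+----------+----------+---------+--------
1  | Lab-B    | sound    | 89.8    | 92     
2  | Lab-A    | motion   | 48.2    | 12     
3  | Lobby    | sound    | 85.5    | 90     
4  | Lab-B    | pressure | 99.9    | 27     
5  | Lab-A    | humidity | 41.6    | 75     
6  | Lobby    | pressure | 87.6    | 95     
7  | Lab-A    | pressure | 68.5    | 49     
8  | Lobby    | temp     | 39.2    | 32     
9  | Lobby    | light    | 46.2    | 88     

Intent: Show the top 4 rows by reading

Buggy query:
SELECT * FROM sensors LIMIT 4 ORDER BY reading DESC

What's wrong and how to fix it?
Bug: ORDER BY cannot follow LIMIT; LIMIT is the final clause

Fix: Swap the clauses: ORDER BY first, then LIMIT

Corrected query:
SELECT * FROM sensors ORDER BY reading DESC LIMIT 4

Result:
id | location | kind     | reading | battery
---+----------+----------+---------+--------
4  | Lab-B    | pressure | 99.9    | 27     
1  | Lab-B    | sound    | 89.8    | 92     
6  | Lobby    | pressure | 87.6    | 95     
3  | Lobby    | sound    | 85.5    | 90     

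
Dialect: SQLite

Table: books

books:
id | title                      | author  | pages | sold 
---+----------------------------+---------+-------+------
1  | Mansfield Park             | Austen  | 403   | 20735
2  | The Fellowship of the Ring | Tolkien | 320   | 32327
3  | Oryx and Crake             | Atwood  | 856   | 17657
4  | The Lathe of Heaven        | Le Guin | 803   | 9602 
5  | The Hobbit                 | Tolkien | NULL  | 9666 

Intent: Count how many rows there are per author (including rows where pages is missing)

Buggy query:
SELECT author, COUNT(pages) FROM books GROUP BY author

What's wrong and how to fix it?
Bug: COUNT(column) counts non-NULL values only; rows with NULL pages aren't counted

Fix: Replace COUNT(pages) with COUNT(*)

Corrected query:
SELECT author, COUNT(*) FROM books GROUP BY author

Result:
author  | COUNT(*)
--------+---------
Atwood  | 1       
Austen  | 1       
Le Guin | 1       
Tolkien | 2       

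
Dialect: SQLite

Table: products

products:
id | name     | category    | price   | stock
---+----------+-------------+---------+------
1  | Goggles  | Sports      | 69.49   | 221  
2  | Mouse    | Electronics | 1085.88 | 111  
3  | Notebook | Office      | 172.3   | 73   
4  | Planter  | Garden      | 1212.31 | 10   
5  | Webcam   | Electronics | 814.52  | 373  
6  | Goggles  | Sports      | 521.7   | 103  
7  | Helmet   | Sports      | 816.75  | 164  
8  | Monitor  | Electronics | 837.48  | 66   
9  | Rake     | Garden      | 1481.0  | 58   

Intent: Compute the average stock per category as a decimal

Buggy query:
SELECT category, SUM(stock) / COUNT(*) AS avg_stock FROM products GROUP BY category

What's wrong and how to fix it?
Bug: Both operands are integers, so '/' performs integer division and truncates

Fix: Cast one side to REAL so the division keeps the fractional part

Corrected query:
SELECT category, SUM(stock) * 1.0 / COUNT(*) AS avg_stock FROM products GROUP BY category

Result:
category    | avg_stock 
------------+-----------
Electronics | 183.333333
Garden      | 34        
Office      | 73        
Sports      | 162.666667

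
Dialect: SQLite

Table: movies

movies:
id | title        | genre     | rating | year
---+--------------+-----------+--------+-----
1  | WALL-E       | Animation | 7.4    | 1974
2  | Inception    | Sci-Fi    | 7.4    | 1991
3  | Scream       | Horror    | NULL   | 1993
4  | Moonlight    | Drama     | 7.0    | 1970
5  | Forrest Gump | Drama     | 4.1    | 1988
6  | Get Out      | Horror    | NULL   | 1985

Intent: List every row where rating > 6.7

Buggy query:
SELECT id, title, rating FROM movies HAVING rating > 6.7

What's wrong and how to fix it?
Bug: This is a non-aggregate query (no GROUP BY, no aggregates), so in SQLite the HAVING clause is invalid here; a row-level condition belongs in WHERE

Fix: Replace HAVING with WHERE since the condition applies to individual rows

Corrected query:
SELECT id, title, rating FROM movies WHERE rating > 6.7

Result:
id | title     | rating
---+-----------+-------
1  | WALL-E    | 7.4   
2  | Inception | 7.4   
4  | Moonlight | 7     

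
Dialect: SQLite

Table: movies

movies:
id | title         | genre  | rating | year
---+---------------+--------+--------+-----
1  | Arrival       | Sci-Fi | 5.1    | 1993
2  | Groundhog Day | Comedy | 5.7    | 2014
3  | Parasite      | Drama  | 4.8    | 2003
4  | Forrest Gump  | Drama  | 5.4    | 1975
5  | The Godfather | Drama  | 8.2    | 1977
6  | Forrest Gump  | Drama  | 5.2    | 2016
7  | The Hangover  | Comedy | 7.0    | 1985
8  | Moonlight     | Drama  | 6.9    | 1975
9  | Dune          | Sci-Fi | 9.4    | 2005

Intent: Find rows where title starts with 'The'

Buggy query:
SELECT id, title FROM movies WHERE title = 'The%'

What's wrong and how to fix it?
Bug: '=' compares the literal string including the % character; pattern matching needs LIKE

Fix: Use LIKE for wildcard pattern matching

Corrected query:
SELECT id, title FROM movies WHERE title LIKE 'The%'

Result:
id | title        
---+--------------
5  | The Godfather
7  | The Hangover 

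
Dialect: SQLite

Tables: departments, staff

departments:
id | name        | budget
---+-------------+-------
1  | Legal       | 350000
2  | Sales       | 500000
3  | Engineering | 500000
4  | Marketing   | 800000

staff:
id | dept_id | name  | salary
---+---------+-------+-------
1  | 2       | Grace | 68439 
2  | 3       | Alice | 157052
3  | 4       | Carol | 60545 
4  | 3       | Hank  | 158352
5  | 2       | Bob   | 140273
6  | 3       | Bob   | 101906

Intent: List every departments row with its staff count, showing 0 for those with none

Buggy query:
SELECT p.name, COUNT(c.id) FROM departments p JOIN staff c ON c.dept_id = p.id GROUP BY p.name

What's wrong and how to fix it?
Bug: An inner join excludes parents with zero children

Fix: Switch to LEFT JOIN to retain unmatched parent rows

Corrected query:
SELECT p.name, COUNT(c.id) FROM departments p LEFT JOIN staff c ON c.dept_id = p.id GROUP BY p.name

Result:
name        | COUNT(c.id)
------------+------------
Engineering | 3          
Legal       | 0          
Marketing   | 1          
Sales       | 2          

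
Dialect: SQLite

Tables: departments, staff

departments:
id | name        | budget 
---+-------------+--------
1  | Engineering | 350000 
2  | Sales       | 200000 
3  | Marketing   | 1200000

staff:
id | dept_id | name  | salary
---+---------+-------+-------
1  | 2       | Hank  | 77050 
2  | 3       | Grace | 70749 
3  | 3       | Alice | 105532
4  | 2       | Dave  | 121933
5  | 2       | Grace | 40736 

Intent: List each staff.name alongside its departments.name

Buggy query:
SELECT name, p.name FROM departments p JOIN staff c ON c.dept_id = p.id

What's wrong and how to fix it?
Bug: 'name' exists in both joined tables, so the database can't tell which one is meant

Fix: Prefix ambiguous columns with the table alias

Corrected query:
SELECT c.name, p.name FROM departments p JOIN staff c ON c.dept_id = p.id

Result:
name  | name     
------+----------
Hank  | Sales    
Grace | Marketing
Alice | Marketing
Dave  | Sales    
Grace | Sales    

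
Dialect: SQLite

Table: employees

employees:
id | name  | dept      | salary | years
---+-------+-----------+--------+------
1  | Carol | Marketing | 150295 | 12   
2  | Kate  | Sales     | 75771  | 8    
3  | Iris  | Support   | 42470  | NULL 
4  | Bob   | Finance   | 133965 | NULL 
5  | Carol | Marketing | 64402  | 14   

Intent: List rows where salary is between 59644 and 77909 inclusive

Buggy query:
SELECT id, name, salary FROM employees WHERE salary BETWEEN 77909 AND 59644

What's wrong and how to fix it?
Bug: The bounds are reversed; BETWEEN a AND b requires a <= b to match anything

Fix: Swap the bounds so the smaller value comes first

Corrected query:
SELECT id, name, salary FROM employees WHERE salary BETWEEN 59644 AND 77909

Result:
id | name  | salary
---+-------+-------
2  | Kate  | 75771 
5  | Carol | 64402 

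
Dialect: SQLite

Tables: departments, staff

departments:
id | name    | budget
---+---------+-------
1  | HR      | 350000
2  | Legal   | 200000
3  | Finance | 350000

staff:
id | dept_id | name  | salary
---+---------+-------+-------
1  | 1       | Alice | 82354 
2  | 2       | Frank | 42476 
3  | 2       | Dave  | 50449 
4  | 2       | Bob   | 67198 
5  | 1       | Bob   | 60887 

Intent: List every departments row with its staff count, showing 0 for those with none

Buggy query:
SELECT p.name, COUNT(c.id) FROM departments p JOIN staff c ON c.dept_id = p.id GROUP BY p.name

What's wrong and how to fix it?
Bug: INNER JOIN drops departments rows that have no matching staff rows

Fix: Use LEFT JOIN so parents without children still appear (COUNT(c.id) gives 0)

Corrected query:
SELECT p.name, COUNT(c.id) FROM departments p LEFT JOIN staff c ON c.dept_id = p.id GROUP BY p.name

Result:
name    | COUNT(c.id)
--------+------------
Finance | 0          
HR      | 2          
Legal   | 3          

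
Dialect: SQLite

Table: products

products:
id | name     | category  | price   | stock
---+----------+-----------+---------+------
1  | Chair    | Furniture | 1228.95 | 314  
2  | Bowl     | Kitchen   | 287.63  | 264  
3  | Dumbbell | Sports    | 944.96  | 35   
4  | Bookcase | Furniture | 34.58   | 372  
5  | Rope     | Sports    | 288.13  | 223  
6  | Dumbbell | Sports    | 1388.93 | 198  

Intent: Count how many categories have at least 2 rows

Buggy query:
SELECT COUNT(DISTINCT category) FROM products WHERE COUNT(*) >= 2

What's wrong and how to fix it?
Bug: COUNT(*) cannot appear in WHERE; the per-group count doesn't exist yet

Fix: Group first with HAVING COUNT(*) >= 2, then COUNT the resulting groups

Corrected query:
SELECT COUNT(*) FROM (SELECT category FROM products GROUP BY category HAVING COUNT(*) >= 2)

Result:
COUNT(*)
--------
2       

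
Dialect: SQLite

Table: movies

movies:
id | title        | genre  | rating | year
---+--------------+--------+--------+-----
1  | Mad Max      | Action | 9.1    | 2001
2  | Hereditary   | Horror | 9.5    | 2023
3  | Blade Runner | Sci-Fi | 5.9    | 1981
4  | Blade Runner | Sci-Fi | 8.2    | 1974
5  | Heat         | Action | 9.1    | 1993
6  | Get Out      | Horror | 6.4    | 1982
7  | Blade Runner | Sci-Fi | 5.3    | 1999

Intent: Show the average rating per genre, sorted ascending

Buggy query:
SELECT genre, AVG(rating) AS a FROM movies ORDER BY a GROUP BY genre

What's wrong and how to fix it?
Bug: GROUP BY must precede ORDER BY

Fix: Move ORDER BY to the end, after GROUP BY

Corrected query:
SELECT genre, AVG(rating) AS a FROM movies GROUP BY genre ORDER BY a

Result:
genre  | a       
-------+---------
Sci-Fi | 6.466667
Horror | 7.95    
Action | 9.1     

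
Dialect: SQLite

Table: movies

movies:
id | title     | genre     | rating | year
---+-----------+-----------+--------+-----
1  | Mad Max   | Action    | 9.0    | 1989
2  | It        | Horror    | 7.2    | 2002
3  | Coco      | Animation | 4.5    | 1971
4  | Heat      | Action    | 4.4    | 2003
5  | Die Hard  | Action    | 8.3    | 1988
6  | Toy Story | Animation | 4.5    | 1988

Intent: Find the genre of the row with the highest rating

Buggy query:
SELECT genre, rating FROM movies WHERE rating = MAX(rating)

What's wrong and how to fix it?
Bug: WHERE is evaluated per row; an aggregate over the whole table isn't defined there

Fix: Wrap MAX in a scalar subquery so WHERE compares against a single value

Corrected query:
SELECT genre, rating FROM movies WHERE rating = (SELECT MAX(rating) FROM movies)

Result:
genre  | rating
-------+-------
Action | 9     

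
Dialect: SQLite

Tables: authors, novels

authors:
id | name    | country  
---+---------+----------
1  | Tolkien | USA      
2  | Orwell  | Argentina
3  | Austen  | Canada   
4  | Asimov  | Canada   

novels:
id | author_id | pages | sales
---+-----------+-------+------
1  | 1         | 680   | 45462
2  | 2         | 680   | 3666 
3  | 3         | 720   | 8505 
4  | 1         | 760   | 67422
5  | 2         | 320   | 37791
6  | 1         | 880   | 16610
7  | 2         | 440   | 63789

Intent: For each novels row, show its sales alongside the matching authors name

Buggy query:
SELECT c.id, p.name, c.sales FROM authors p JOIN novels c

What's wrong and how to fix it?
Bug: JOIN with no ON clause produces a cartesian product; every novels row pairs with every authors row

Fix: Specify the join condition linking the foreign key to the parent id

Corrected query:
SELECT c.id, p.name, c.sales FROM authors p JOIN novels c ON c.author_id = p.id

Result:
id | name    | sales
---+---------+------
1  | Tolkien | 45462
2  | Orwell  | 3666 
3  | Austen  | 8505 
4  | Tolkien | 67422
5  | Orwell  | 37791
6  | Tolkien | 16610
7  | Orwell  | 63789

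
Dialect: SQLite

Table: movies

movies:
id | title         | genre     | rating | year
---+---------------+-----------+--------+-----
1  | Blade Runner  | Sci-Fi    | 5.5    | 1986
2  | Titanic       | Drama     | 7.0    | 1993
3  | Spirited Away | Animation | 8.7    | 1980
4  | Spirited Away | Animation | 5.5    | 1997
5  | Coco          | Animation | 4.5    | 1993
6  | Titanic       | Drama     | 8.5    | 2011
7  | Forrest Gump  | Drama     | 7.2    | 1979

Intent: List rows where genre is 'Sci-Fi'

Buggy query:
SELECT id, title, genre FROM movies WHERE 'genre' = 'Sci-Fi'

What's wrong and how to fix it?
Bug: Single quotes denote string literals in SQL; the column name is being compared as a constant string

Fix: Reference the column as genre without single quotes

Corrected query:
SELECT id, title, genre FROM movies WHERE genre = 'Sci-Fi'

Result:
id | title        | genre 
---+--------------+-------
1  | Blade Runner | Sci-Fi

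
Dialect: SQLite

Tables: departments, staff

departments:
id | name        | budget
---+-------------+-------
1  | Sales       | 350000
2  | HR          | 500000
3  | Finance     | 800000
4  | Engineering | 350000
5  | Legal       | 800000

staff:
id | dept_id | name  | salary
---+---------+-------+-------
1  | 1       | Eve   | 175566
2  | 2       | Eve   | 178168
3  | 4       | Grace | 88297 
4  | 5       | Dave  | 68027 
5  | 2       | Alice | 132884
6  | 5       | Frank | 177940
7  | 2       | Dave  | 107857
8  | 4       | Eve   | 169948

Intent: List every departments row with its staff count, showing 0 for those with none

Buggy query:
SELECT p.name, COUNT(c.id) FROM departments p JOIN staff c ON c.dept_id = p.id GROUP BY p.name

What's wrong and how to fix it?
Bug: An inner join excludes parents with zero children

Fix: Switch to LEFT JOIN to retain unmatched parent rows

Corrected query:
SELECT p.name, COUNT(c.id) FROM departments p LEFT JOIN staff c ON c.dept_id = p.id GROUP BY p.name

Result:
name        | COUNT(c.id)
------------+------------
Engineering | 2          
Finance     | 0          
HR          | 3          
Legal       | 2          
Sales       | 1          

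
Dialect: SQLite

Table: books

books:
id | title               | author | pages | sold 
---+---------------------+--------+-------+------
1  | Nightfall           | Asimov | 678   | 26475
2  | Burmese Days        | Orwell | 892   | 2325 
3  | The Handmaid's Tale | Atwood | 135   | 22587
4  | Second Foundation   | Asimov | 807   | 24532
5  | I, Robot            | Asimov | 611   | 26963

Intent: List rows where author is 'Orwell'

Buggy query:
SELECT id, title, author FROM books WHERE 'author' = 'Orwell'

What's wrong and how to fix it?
Bug: Single quotes denote string literals in SQL; the column name is being compared as a constant string

Fix: Reference the column as author without single quotes

Corrected query:
SELECT id, title, author FROM books WHERE author = 'Orwell'

Result:
id | title        | author
---+--------------+-------
2  | Burmese Days | Orwell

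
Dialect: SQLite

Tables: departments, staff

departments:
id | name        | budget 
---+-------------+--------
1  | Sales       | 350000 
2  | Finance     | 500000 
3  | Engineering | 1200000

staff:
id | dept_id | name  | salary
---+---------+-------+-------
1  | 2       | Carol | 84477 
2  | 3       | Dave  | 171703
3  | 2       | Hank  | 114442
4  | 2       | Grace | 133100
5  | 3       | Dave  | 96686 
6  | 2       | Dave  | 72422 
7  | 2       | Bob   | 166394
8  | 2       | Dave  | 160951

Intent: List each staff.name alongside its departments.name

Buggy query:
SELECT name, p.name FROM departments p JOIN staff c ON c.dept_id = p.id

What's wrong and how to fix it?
Bug: 'name' exists in both joined tables, so the database can't tell which one is meant

Fix: Prefix ambiguous columns with the table alias

Corrected query:
SELECT c.name, p.name FROM departments p JOIN staff c ON c.dept_id = p.id

Result:
name  | name       
------+------------
Carol | Finance    
Dave  | Engineering
Hank  | Finance    
Grace | Finance    
Dave  | Engineering
Dave  | Finance    
Bob   | Finance    
Dave  | Finance    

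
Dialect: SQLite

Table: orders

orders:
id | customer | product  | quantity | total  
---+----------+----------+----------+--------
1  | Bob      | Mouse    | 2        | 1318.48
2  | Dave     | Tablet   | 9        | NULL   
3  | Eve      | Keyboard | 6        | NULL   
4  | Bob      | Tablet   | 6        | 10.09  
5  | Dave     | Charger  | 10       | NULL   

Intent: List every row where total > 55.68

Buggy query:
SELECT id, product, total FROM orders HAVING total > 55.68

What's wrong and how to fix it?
Bug: HAVING filters the output of aggregation, but this query has no GROUP BY and no aggregate functions, so SQLite rejects it (HAVING clause on a non-aggregate query); the condition here is per row

Fix: Use WHERE for row-level filtering

Corrected query:
SELECT id, product, total FROM orders WHERE total > 55.68

Result:
id | product | total  
---+---------+--------
1  | Mouse   | 1318.48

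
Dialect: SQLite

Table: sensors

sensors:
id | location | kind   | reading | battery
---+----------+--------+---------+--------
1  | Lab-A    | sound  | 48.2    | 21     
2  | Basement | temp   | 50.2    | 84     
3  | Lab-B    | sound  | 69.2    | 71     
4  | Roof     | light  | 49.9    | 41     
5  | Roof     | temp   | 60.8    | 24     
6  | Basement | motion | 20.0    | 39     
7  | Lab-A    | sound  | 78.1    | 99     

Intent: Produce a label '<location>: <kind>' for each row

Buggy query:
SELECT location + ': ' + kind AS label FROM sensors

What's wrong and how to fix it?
Bug: SQLite uses || for string concatenation; + coerces text to numbers (yielding 0)

Fix: Use the || operator for string concatenation

Corrected query:
SELECT location || ': ' || kind AS label FROM sensors

Result:
label           
----------------
Lab-A: sound    
Basement: temp  
Lab-B: sound    
Roof: light     
Roof: temp      
Basement: motion
Lab-A: sound    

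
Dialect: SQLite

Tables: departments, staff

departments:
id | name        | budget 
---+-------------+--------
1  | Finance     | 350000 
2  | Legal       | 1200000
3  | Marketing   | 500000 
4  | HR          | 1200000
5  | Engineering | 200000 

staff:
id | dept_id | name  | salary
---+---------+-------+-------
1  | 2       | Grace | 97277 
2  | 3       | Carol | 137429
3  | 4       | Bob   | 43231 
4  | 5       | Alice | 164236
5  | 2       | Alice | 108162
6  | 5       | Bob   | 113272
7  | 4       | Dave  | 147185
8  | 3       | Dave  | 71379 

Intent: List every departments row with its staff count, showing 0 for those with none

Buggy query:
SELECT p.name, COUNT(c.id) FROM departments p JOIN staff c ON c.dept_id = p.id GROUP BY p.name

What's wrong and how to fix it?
Bug: An inner join excludes parents with zero children

Fix: Use LEFT JOIN so parents without children still appear (COUNT(c.id) gives 0)

Corrected query:
SELECT p.name, COUNT(c.id) FROM departments p LEFT JOIN staff c ON c.dept_id = p.id GROUP BY p.name

Result:
name        | COUNT(c.id)
------------+------------
Engineering | 2          
Finance     | 0          
HR          | 2          
Legal       | 2          
Marketing   | 2          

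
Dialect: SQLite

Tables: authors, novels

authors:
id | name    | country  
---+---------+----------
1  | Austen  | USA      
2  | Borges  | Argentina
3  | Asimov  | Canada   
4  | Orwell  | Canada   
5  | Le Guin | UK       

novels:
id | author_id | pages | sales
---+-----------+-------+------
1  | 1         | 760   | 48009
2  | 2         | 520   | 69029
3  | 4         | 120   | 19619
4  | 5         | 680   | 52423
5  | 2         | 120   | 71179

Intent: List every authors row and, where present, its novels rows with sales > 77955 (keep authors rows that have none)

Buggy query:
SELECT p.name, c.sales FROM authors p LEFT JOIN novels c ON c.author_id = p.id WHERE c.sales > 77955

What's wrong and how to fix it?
Bug: A WHERE condition on the right-hand table after LEFT JOIN drops unmatched parents

Fix: Put 'c.sales > 77955' in the JOIN's ON clause instead of WHERE

Corrected query:
SELECT p.name, c.sales FROM authors p LEFT JOIN novels c ON c.author_id = p.id AND c.sales > 77955

Result:
name    | sales
--------+------
Austen  | NULL 
Borges  | NULL 
Asimov  | NULL 
Orwell  | NULL 
Le Guin | NULL 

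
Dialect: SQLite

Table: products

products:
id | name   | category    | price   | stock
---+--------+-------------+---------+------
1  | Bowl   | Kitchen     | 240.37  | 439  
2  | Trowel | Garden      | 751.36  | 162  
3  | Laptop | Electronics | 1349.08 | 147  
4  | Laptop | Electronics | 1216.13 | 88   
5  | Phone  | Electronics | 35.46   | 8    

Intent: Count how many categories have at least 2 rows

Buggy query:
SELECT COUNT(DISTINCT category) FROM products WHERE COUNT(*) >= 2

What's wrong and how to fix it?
Bug: COUNT(*) cannot appear in WHERE; the per-group count doesn't exist yet

Fix: Group first with HAVING COUNT(*) >= 2, then COUNT the resulting groups

Corrected query:
SELECT COUNT(*) FROM (SELECT category FROM products GROUP BY category HAVING COUNT(*) >= 2)

Result:
COUNT(*)
--------
1       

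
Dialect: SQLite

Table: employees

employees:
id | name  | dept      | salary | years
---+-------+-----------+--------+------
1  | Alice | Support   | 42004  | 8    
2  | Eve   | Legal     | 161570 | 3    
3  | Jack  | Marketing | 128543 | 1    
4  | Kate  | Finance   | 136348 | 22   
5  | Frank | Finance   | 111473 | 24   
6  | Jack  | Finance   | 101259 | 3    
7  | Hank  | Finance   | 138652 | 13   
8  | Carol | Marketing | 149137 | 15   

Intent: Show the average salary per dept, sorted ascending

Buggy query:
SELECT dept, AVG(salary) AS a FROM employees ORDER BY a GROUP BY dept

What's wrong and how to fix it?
Bug: ORDER BY appears before GROUP BY; SQL clause order requires GROUP BY first

Fix: Reorder: SELECT … FROM … GROUP BY … ORDER BY …

Corrected query:
SELECT dept, AVG(salary) AS a FROM employees GROUP BY dept ORDER BY a

Result:
dept      | a     
----------+-------
Support   | 42004 
Finance   | 121933
Marketing | 138840
Legal     | 161570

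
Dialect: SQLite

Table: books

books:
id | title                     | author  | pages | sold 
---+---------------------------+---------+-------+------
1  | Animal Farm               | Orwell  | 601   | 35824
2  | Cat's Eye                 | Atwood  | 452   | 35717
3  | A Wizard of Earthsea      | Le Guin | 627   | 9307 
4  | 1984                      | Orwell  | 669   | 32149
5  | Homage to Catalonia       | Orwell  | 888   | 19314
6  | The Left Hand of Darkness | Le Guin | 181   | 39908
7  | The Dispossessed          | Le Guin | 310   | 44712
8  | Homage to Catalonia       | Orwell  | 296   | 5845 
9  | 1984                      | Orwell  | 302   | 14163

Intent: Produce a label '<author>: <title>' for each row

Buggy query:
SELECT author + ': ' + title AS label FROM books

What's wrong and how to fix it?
Bug: SQLite uses || for string concatenation; + coerces text to numbers (yielding 0)

Fix: Replace + with || to concatenate text

Corrected query:
SELECT author || ': ' || title AS label FROM books

Result:
label                             
----------------------------------
Orwell: Animal Farm               
Atwood: Cat's Eye                 
Le Guin: A Wizard of Earthsea     
Orwell: 1984                      
Orwell: Homage to Catalonia       
Le Guin: The Left Hand of Darkness
Le Guin: The Dispossessed         
Orwell: Homage to Catalonia       
Orwell: 1984                      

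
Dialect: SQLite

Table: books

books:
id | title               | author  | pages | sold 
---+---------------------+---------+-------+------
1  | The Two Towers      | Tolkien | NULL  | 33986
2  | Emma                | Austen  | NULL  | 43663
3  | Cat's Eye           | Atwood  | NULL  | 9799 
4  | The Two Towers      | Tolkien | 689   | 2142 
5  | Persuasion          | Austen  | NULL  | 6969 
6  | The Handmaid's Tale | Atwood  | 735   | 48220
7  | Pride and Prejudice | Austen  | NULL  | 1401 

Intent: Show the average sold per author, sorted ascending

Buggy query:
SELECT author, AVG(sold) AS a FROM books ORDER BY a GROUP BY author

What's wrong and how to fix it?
Bug: GROUP BY must precede ORDER BY

Fix: Move ORDER BY to the end, after GROUP BY

Corrected query:
SELECT author, AVG(sold) AS a FROM books GROUP BY author ORDER BY a

Result:
author  | a           
--------+-------------
Austen  | 17344.333333
Tolkien | 18064       
Atwood  | 29009.5     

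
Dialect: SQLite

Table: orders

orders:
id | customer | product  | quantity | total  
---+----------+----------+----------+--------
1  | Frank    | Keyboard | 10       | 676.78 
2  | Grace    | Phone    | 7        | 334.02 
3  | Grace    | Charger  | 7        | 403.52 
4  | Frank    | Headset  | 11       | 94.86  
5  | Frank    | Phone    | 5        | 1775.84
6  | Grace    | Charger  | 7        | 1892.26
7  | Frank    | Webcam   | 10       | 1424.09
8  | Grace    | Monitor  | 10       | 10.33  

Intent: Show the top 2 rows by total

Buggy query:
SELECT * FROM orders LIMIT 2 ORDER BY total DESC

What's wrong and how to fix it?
Bug: ORDER BY cannot follow LIMIT; LIMIT is the final clause

Fix: Swap the clauses: ORDER BY first, then LIMIT

Corrected query:
SELECT * FROM orders ORDER BY total DESC LIMIT 2

Result:
id | customer | product | quantity | total  
---+----------+---------+----------+--------
6  | Grace    | Charger | 7        | 1892.26
5  | Frank    | Phone   | 5        | 1775.84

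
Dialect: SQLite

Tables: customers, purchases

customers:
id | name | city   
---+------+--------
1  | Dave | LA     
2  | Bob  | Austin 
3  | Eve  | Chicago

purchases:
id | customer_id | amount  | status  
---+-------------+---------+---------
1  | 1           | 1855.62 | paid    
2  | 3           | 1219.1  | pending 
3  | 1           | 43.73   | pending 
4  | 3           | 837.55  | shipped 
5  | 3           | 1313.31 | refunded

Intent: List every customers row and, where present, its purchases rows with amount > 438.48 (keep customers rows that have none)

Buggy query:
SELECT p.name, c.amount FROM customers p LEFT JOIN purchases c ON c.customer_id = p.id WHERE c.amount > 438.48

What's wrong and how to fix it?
Bug: A WHERE condition on the right-hand table after LEFT JOIN drops unmatched parents

Fix: Move the right-table condition into the ON clause so unmatched parents are kept

Corrected query:
SELECT p.name, c.amount FROM customers p LEFT JOIN purchases c ON c.customer_id = p.id AND c.amount > 438.48

Result:
name | amount 
-----+--------
Dave | 1855.62
Bob  | NULL   
Eve  | 837.55 
Eve  | 1219.1 
Eve  | 1313.31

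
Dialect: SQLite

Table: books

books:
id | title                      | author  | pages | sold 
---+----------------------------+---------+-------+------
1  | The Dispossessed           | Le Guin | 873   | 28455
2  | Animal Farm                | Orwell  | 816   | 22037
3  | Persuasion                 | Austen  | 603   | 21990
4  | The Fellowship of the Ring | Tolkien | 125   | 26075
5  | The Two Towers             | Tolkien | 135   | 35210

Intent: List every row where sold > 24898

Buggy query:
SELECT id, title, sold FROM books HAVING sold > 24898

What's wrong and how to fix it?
Bug: This is a non-aggregate query (no GROUP BY, no aggregates), so in SQLite the HAVING clause is invalid here; a row-level condition belongs in WHERE

Fix: Replace HAVING with WHERE since the condition applies to individual rows

Corrected query:
SELECT id, title, sold FROM books WHERE sold > 24898

Result:
id | title                      | sold 
---+----------------------------+------
1  | The Dispossessed           | 28455
4  | The Fellowship of the Ring | 26075
5  | The Two Towers             | 35210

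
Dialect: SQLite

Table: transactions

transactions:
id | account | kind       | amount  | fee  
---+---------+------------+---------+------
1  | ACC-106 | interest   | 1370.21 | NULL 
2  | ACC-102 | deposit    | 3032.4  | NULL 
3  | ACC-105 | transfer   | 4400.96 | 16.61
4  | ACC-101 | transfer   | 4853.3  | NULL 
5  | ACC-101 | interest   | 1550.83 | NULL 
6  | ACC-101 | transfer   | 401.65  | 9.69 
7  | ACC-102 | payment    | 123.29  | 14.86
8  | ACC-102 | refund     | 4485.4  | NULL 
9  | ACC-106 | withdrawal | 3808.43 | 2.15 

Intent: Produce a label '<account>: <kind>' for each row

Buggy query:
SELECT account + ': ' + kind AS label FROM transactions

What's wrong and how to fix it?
Bug: '+' is numeric addition; on text columns SQLite converts them to 0 instead of concatenating

Fix: Replace + with || to concatenate text

Corrected query:
SELECT account || ': ' || kind AS label FROM transactions

Result:
label              
-------------------
ACC-106: interest  
ACC-102: deposit   
ACC-105: transfer  
ACC-101: transfer  
ACC-101: interest  
ACC-101: transfer  
ACC-102: payment   
ACC-102: refund    
ACC-106: withdrawal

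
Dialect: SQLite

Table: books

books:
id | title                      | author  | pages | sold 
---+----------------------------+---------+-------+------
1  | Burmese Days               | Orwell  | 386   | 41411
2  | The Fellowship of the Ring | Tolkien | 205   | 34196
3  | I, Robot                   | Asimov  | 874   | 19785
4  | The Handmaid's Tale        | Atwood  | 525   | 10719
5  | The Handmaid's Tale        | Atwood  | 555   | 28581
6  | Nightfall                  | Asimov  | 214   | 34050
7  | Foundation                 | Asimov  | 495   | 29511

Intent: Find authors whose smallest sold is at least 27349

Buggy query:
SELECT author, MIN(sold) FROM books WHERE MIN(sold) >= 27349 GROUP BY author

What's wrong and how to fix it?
Bug: Aggregates like MIN are computed per group after WHERE runs

Fix: Use HAVING for the per-group MIN condition

Corrected query:
SELECT author, MIN(sold) FROM books GROUP BY author HAVING MIN(sold) >= 27349

Result:
author  | MIN(sold)
--------+----------
Orwell  | 41411    
Tolkien | 34196    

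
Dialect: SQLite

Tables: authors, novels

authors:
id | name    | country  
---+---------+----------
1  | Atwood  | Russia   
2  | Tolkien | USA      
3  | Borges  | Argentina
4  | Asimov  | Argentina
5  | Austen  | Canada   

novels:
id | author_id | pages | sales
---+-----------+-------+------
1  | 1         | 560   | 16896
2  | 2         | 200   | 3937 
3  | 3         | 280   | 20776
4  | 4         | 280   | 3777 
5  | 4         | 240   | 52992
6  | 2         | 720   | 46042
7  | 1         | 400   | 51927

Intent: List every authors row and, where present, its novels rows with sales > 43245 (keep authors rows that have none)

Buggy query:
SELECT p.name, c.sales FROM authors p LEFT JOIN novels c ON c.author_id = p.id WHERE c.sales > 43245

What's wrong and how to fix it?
Bug: Filtering c.sales in WHERE discards the NULL rows produced by LEFT JOIN, turning it into an inner join

Fix: Put 'c.sales > 43245' in the JOIN's ON clause instead of WHERE

Corrected query:
SELECT p.name, c.sales FROM authors p LEFT JOIN novels c ON c.author_id = p.id AND c.sales > 43245

Result:
name    | sales
--------+------
Atwood  | 51927
Tolkien | 46042
Borges  | NULL 
Asimov  | 52992
Austen  | NULL 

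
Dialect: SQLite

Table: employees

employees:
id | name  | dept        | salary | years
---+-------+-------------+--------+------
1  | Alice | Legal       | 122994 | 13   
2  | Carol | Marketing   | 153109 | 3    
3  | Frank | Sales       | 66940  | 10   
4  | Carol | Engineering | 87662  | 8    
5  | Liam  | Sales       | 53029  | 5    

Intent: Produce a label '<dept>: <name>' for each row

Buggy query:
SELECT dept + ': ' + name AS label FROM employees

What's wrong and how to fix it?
Bug: SQLite uses || for string concatenation; + coerces text to numbers (yielding 0)

Fix: Replace + with || to concatenate text

Corrected query:
SELECT dept || ': ' || name AS label FROM employees

Result:
label             
------------------
Legal: Alice      
Marketing: Carol  
Sales: Frank      
Engineering: Carol
Sales: Liam       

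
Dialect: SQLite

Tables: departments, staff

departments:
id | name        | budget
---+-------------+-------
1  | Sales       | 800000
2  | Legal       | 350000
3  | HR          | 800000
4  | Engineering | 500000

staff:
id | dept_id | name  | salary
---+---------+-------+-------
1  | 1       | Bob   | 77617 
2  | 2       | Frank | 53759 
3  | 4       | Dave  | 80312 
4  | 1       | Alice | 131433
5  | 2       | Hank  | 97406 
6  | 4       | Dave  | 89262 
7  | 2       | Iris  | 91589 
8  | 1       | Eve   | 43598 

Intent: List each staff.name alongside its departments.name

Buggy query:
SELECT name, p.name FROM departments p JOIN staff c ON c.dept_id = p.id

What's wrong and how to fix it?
Bug: Both tables have a 'name' column; the unqualified reference is ambiguous

Fix: Prefix ambiguous columns with the table alias

Corrected query:
SELECT c.name, p.name FROM departments p JOIN staff c ON c.dept_id = p.id

Result:
name  | name       
------+------------
Bob   | Sales      
Frank | Legal      
Dave  | Engineering
Alice | Sales      
Hank  | Legal      
Dave  | Engineering
Iris  | Legal      
Eve   | Sales      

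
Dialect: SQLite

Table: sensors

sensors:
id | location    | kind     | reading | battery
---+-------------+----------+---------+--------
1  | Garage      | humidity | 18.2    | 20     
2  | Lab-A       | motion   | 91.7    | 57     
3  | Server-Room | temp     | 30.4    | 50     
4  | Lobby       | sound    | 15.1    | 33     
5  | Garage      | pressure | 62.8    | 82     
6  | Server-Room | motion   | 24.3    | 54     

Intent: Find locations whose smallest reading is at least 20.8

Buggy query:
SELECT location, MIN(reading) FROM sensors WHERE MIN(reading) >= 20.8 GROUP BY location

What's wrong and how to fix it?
Bug: MIN() in WHERE is a misuse of aggregate

Fix: Replace WHERE with HAVING after the GROUP BY

Corrected query:
SELECT location, MIN(reading) FROM sensors GROUP BY location HAVING MIN(reading) >= 20.8

Result:
location    | MIN(reading)
------------+-------------
Lab-A       | 91.7        
Server-Room | 24.3        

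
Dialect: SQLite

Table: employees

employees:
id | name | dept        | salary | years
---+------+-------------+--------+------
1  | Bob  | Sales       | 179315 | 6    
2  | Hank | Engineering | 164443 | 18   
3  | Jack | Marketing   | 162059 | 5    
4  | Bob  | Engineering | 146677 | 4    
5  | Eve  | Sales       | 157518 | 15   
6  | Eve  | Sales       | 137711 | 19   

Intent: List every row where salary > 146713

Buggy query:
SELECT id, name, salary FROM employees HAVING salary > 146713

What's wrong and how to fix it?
Bug: HAVING filters the output of aggregation, but this query has no GROUP BY and no aggregate functions, so SQLite rejects it (HAVING clause on a non-aggregate query); the condition here is per row

Fix: Use WHERE for row-level filtering

Corrected query:
SELECT id, name, salary FROM employees WHERE salary > 146713

Result:
id | name | salary
---+------+-------
1  | Bob  | 179315
2  | Hank | 164443
3  | Jack | 162059
5  | Eve  | 157518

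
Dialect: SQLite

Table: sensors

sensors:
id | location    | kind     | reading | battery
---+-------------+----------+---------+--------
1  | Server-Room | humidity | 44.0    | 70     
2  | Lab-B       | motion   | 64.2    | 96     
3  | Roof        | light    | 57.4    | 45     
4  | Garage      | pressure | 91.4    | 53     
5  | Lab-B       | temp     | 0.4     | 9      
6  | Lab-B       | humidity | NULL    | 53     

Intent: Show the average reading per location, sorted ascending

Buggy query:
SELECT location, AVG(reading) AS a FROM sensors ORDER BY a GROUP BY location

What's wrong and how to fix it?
Bug: ORDER BY appears before GROUP BY; SQL clause order requires GROUP BY first

Fix: Reorder: SELECT … FROM … GROUP BY … ORDER BY …

Corrected query:
SELECT location, AVG(reading) AS a FROM sensors GROUP BY location ORDER BY a

Result:
location    | a   
------------+-----
Lab-B       | 32.3
Server-Room | 44  
Roof        | 57.4
Garage      | 91.4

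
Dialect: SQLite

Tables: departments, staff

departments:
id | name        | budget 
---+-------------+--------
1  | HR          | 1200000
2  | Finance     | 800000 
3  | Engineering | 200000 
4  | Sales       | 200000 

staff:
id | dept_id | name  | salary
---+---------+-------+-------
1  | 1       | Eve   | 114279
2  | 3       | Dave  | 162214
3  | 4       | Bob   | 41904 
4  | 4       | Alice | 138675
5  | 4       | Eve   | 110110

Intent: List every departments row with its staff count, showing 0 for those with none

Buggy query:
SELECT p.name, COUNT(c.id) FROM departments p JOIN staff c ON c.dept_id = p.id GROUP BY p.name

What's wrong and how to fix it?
Bug: INNER JOIN drops departments rows that have no matching staff rows

Fix: Switch to LEFT JOIN to retain unmatched parent rows

Corrected query:
SELECT p.name, COUNT(c.id) FROM departments p LEFT JOIN staff c ON c.dept_id = p.id GROUP BY p.name

Result:
name        | COUNT(c.id)
------------+------------
Engineering | 1          
Finance     | 0          
HR          | 1          
Sales       | 3          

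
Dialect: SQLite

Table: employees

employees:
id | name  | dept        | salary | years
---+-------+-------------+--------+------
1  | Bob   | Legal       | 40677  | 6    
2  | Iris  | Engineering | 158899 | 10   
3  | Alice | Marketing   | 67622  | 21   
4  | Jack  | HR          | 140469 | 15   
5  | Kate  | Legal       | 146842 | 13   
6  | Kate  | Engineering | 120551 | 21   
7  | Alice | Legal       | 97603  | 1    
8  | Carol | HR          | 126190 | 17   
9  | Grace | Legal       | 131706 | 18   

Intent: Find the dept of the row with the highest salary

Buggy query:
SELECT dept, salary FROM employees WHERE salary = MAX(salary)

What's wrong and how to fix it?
Bug: WHERE is evaluated per row; an aggregate over the whole table isn't defined there

Fix: Wrap MAX in a scalar subquery so WHERE compares against a single value

Corrected query:
SELECT dept, salary FROM employees WHERE salary = (SELECT MAX(salary) FROM employees)

Result:
dept        | salary
------------+-------
Engineering | 158899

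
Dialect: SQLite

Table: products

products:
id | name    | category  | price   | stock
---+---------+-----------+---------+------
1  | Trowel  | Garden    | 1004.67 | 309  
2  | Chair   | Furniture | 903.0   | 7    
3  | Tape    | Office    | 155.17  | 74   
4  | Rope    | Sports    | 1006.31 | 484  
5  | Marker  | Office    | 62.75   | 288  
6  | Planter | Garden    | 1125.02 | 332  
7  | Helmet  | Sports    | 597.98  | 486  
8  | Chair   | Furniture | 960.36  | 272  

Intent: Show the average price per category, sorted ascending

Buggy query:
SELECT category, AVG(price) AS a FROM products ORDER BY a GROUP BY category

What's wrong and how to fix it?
Bug: GROUP BY must precede ORDER BY

Fix: Reorder: SELECT … FROM … GROUP BY … ORDER BY …

Corrected query:
SELECT category, AVG(price) AS a FROM products GROUP BY category ORDER BY a

Result:
category  | a       
----------+---------
Office    | 108.96  
Sports    | 802.145 
Furniture | 931.68  
Garden    | 1064.845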